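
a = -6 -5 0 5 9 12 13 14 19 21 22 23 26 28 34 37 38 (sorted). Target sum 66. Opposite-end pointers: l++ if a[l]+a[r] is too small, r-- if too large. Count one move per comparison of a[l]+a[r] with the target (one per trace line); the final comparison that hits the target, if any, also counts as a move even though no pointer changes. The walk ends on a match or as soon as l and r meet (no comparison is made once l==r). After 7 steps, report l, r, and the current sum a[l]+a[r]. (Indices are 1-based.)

l=1 r=17: -6+38=32 <66, l++
l=2 r=17: -5+38=33 <66, l++
l=3 r=17: 0+38=38 <66, l++
l=4 r=17: 5+38=43 <66, l++
l=5 r=17: 9+38=47 <66, l++
l=6 r=17: 12+38=50 <66, l++
l=7 r=17: 13+38=51 <66, l++

l=8, r=17, sum=52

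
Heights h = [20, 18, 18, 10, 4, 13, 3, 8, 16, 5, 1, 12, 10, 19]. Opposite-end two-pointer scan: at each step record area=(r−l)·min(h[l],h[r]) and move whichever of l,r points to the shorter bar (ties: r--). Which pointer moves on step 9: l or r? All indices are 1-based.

r

l=1 r=14: min(20,19)*13=247 best=247 *, r--
l=1 r=13: min(20,10)*12=120 best=247, r--
l=1 r=12: min(20,12)*11=132 best=247, r--
l=1 r=11: min(20,1)*10=10 best=247, r--
l=1 r=10: min(20,5)*9=45 best=247, r--
l=1 r=9: min(20,16)*8=128 best=247, r--
l=1 r=8: min(20,8)*7=56 best=247, r--
l=1 r=7: min(20,3)*6=18 best=247, r--
l=1 r=6: min(20,13)*5=65 best=247, r--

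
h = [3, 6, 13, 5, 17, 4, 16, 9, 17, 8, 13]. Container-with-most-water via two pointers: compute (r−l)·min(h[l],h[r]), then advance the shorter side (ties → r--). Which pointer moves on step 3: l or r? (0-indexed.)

r

l=0 r=10: min(3,13)*10=30 best=30 *, l++
l=1 r=10: min(6,13)*9=54 best=54 *, l++
l=2 r=10: min(13,13)*8=104 best=104 *, r--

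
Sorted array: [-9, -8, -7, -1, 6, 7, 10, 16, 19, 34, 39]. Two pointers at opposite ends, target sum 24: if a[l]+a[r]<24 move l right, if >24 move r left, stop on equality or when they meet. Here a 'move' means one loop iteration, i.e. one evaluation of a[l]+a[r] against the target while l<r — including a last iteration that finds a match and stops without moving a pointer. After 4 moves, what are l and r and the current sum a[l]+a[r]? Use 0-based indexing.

l=0 r=10: -9+39=30 >24, r--
l=0 r=9: -9+34=25 >24, r--
l=0 r=8: -9+19=10 <24, l++
l=1 r=8: -8+19=11 <24, l++

l=2, r=8, sum=12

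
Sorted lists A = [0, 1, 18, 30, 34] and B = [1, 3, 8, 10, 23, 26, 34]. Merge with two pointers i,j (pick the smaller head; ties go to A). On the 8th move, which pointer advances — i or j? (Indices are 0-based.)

i=0 j=0: A[i]=0<=B[j]=1 take 0, i++
i=1 j=0: A[i]=1<=B[j]=1 take 1, i++
i=2 j=0: A[i]=18>B[j]=1 take 1, j++
i=2 j=1: A[i]=18>B[j]=3 take 3, j++
i=2 j=2: A[i]=18>B[j]=8 take 8, j++
i=2 j=3: A[i]=18>B[j]=10 take 10, j++
i=2 j=4: A[i]=18<=B[j]=23 take 18, i++
i=3 j=4: A[i]=30>B[j]=23 take 23, j++

j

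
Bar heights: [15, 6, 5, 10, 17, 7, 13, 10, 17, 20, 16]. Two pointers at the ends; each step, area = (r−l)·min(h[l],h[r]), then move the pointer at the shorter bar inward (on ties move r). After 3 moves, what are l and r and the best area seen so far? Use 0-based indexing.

[0,10] min(15,16)*10=150 best=150 * → l++
[1,10] min(6,16)*9=54 best=150 → l++
[2,10] min(5,16)*8=40 best=150 → l++

l=3, r=10, best area=150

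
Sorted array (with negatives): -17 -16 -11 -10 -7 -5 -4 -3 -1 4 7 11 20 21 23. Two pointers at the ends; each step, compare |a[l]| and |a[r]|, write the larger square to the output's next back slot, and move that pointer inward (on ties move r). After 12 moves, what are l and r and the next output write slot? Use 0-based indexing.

[0,14] |-17|<=|23| out[14]=529 → r--
[0,13] |-17|<=|21| out[13]=441 → r--
[0,12] |-17|<=|20| out[12]=400 → r--
[0,11] |-17|>|11| out[11]=289 → l++
[1,11] |-16|>|11| out[10]=256 → l++
[2,11] |-11|<=|11| out[9]=121 → r--
[2,10] |-11|>|7| out[8]=121 → l++
[3,10] |-10|>|7| out[7]=100 → l++
[4,10] |-7|<=|7| out[6]=49 → r--
[4,9] |-7|>|4| out[5]=49 → l++
[5,9] |-5|>|4| out[4]=25 → l++
[6,9] |-4|<=|4| out[3]=16 → r--

l=6, r=8, next write slot=2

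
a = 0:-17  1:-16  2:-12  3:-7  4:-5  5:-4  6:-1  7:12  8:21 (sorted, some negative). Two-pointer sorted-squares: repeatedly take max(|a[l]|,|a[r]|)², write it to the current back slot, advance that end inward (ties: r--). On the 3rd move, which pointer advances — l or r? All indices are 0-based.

l

l=0 r=8: |-17|<=|21| out[8]=441, r--
l=0 r=7: |-17|>|12| out[7]=289, l++
l=1 r=7: |-16|>|12| out[6]=256, l++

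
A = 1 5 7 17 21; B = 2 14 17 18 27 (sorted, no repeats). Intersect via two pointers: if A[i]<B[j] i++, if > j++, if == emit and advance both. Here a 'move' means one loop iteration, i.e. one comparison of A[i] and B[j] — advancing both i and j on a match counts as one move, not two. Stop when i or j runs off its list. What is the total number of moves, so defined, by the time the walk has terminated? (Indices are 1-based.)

[i=1,j=1] 1<2 → i++
[i=2,j=1] 5>2 → j++
[i=2,j=2] 5<14 → i++
[i=3,j=2] 7<14 → i++
[i=4,j=2] 17>14 → j++
[i=4,j=3] 17==17 emit → i++,j++
[i=5,j=4] 21>18 → j++
[i=5,j=5] 21<27 → i++

8 moves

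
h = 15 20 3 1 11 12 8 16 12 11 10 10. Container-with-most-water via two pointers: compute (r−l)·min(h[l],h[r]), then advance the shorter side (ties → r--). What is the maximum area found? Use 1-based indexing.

l=1 r=12: min(15,10)*11=110 best=110 *, r--
l=1 r=11: min(15,10)*10=100 best=110, r--
l=1 r=10: min(15,11)*9=99 best=110, r--
l=1 r=9: min(15,12)*8=96 best=110, r--
l=1 r=8: min(15,16)*7=105 best=110, l++
l=2 r=8: min(20,16)*6=96 best=110, r--
l=2 r=7: min(20,8)*5=40 best=110, r--
l=2 r=6: min(20,12)*4=48 best=110, r--
l=2 r=5: min(20,11)*3=33 best=110, r--
l=2 r=4: min(20,1)*2=2 best=110, r--
l=2 r=3: min(20,3)*1=3 best=110, r--

max area = 110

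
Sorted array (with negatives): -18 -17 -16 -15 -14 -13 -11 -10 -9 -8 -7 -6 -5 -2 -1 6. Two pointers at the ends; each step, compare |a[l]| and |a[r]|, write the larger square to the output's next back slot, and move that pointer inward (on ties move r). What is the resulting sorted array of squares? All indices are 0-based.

l=0 r=15: |-18|>|6| out[15]=324, l++
l=1 r=15: |-17|>|6| out[14]=289, l++
l=2 r=15: |-16|>|6| out[13]=256, l++
l=3 r=15: |-15|>|6| out[12]=225, l++
l=4 r=15: |-14|>|6| out[11]=196, l++
l=5 r=15: |-13|>|6| out[10]=169, l++
l=6 r=15: |-11|>|6| out[9]=121, l++
l=7 r=15: |-10|>|6| out[8]=100, l++
l=8 r=15: |-9|>|6| out[7]=81, l++
l=9 r=15: |-8|>|6| out[6]=64, l++
l=10 r=15: |-7|>|6| out[5]=49, l++
l=11 r=15: |-6|<=|6| out[4]=36, r--
l=11 r=14: |-6|>|-1| out[3]=36, l++
l=12 r=14: |-5|>|-1| out[2]=25, l++
l=13 r=14: |-2|>|-1| out[1]=4, l++
l=14 r=14: |-1|<=|-1| out[0]=1, r--

[1, 4, 25, 36, 36, 49, 64, 81, 100, 121, 169, 196, 225, 256, 289, 324]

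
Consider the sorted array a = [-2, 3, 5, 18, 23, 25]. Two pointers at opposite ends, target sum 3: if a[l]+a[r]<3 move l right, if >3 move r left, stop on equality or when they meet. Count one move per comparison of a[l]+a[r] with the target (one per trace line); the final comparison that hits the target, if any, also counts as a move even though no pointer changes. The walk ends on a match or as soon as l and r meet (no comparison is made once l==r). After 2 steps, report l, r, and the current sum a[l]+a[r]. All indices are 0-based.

l=0 r=5: -2+25=23 >3, r--
l=0 r=4: -2+23=21 >3, r--

l=0, r=3, sum=16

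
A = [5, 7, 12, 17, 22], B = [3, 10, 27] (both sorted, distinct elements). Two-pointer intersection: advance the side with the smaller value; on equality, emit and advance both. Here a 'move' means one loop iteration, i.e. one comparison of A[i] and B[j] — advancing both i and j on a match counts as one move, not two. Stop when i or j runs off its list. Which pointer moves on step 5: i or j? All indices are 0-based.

i

[i=0,j=0] 5>3 → j++
[i=0,j=1] 5<10 → i++
[i=1,j=1] 7<10 → i++
[i=2,j=1] 12>10 → j++
[i=2,j=2] 12<27 → i++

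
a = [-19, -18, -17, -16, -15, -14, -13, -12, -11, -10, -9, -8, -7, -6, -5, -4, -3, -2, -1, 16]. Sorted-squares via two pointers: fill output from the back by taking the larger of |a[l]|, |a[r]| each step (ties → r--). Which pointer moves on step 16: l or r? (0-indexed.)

l=0 r=19: |-19|>|16| out[19]=361, l++
l=1 r=19: |-18|>|16| out[18]=324, l++
l=2 r=19: |-17|>|16| out[17]=289, l++
l=3 r=19: |-16|<=|16| out[16]=256, r--
l=3 r=18: |-16|>|-1| out[15]=256, l++
l=4 r=18: |-15|>|-1| out[14]=225, l++
l=5 r=18: |-14|>|-1| out[13]=196, l++
l=6 r=18: |-13|>|-1| out[12]=169, l++
l=7 r=18: |-12|>|-1| out[11]=144, l++
l=8 r=18: |-11|>|-1| out[10]=121, l++
l=9 r=18: |-10|>|-1| out[9]=100, l++
l=10 r=18: |-9|>|-1| out[8]=81, l++
l=11 r=18: |-8|>|-1| out[7]=64, l++
l=12 r=18: |-7|>|-1| out[6]=49, l++
l=13 r=18: |-6|>|-1| out[5]=36, l++
l=14 r=18: |-5|>|-1| out[4]=25, l++

l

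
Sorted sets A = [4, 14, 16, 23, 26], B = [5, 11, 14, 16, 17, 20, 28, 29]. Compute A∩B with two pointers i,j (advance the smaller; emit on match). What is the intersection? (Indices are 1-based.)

[i=1,j=1] 4<5 → i++
[i=2,j=1] 14>5 → j++
[i=2,j=2] 14>11 → j++
[i=2,j=3] 14==14 emit → i++,j++
[i=3,j=4] 16==16 emit → i++,j++
[i=4,j=5] 23>17 → j++
[i=4,j=6] 23>20 → j++
[i=4,j=7] 23<28 → i++
[i=5,j=7] 26<28 → i++

intersection = [14, 16]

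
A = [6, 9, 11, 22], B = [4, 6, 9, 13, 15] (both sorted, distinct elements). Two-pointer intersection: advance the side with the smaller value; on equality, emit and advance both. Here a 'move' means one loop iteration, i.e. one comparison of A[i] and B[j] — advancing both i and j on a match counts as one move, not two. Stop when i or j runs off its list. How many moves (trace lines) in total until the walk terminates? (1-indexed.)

6 moves

i=1 j=1: 6>4, j++
i=1 j=2: 6==6 emit, i++,j++
i=2 j=3: 9==9 emit, i++,j++
i=3 j=4: 11<13, i++
i=4 j=4: 22>13, j++
i=4 j=5: 22>15, j++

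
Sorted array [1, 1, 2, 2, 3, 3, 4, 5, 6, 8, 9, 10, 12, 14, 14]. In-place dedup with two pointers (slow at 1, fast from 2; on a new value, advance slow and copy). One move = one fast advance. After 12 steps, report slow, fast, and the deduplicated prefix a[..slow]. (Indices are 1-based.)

slow=10, fast=14, prefix=[1, 2, 3, 4, 5, 6, 8, 9, 10, 12]

(s=1,f=2) a[fast]=1=a[slow] dup → fast++
(s=1,f=3) a[fast]=2≠a[slow]=1 write a[2]=2 → slow++,fast++
(s=2,f=4) a[fast]=2=a[slow] dup → fast++
(s=2,f=5) a[fast]=3≠a[slow]=2 write a[3]=3 → slow++,fast++
(s=3,f=6) a[fast]=3=a[slow] dup → fast++
(s=3,f=7) a[fast]=4≠a[slow]=3 write a[4]=4 → slow++,fast++
(s=4,f=8) a[fast]=5≠a[slow]=4 write a[5]=5 → slow++,fast++
(s=5,f=9) a[fast]=6≠a[slow]=5 write a[6]=6 → slow++,fast++
(s=6,f=10) a[fast]=8≠a[slow]=6 write a[7]=8 → slow++,fast++
(s=7,f=11) a[fast]=9≠a[slow]=8 write a[8]=9 → slow++,fast++
(s=8,f=12) a[fast]=10≠a[slow]=9 write a[9]=10 → slow++,fast++
(s=9,f=13) a[fast]=12≠a[slow]=10 write a[10]=12 → slow++,fast++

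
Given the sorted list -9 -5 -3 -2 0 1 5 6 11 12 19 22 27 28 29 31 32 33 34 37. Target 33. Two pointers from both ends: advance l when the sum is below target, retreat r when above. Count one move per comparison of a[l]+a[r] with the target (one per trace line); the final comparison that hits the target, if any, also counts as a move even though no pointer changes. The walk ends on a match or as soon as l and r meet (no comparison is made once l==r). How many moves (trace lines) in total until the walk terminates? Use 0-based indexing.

l=0 r=19: -9+37=28 <33, l++
l=1 r=19: -5+37=32 <33, l++
l=2 r=19: -3+37=34 >33, r--
l=2 r=18: -3+34=31 <33, l++
l=3 r=18: -2+34=32 <33, l++
l=4 r=18: 0+34=34 >33, r--
l=4 r=17: 0+33=33, found

7 moves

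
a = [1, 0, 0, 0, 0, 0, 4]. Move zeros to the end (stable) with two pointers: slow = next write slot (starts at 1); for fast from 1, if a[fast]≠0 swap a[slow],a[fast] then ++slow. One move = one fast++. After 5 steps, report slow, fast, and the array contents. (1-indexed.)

slow=2, fast=6, a=[1, 0, 0, 0, 0, 0, 4]

(s=1,f=1) a[fast]=1≠0 swap→a[1]=1 → slow++,fast++
(s=2,f=2) a[fast]=0 → fast++
(s=2,f=3) a[fast]=0 → fast++
(s=2,f=4) a[fast]=0 → fast++
(s=2,f=5) a[fast]=0 → fast++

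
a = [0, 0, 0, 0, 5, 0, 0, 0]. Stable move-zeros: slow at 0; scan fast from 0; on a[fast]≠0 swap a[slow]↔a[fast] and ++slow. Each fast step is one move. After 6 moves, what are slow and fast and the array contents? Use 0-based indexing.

(s=0,f=0) a[fast]=0 → fast++
(s=0,f=1) a[fast]=0 → fast++
(s=0,f=2) a[fast]=0 → fast++
(s=0,f=3) a[fast]=0 → fast++
(s=0,f=4) a[fast]=5≠0 swap→a[0]=5 → slow++,fast++
(s=1,f=5) a[fast]=0 → fast++

slow=1, fast=6, a=[5, 0, 0, 0, 0, 0, 0, 0]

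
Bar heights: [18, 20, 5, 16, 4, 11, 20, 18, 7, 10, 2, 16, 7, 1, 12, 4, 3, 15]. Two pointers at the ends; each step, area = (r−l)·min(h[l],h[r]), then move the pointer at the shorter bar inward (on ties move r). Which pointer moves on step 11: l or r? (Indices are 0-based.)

[0,17] min(18,15)*17=255 best=255 * → r--
[0,16] min(18,3)*16=48 best=255 → r--
[0,15] min(18,4)*15=60 best=255 → r--
[0,14] min(18,12)*14=168 best=255 → r--
[0,13] min(18,1)*13=13 best=255 → r--
[0,12] min(18,7)*12=84 best=255 → r--
[0,11] min(18,16)*11=176 best=255 → r--
[0,10] min(18,2)*10=20 best=255 → r--
[0,9] min(18,10)*9=90 best=255 → r--
[0,8] min(18,7)*8=56 best=255 → r--
[0,7] min(18,18)*7=126 best=255 → r--

r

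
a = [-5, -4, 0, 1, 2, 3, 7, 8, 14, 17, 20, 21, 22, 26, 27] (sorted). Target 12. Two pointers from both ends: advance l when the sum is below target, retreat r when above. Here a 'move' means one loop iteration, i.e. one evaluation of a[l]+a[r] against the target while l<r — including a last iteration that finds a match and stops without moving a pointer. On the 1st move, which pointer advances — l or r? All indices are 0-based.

l=0 r=14: -5+27=22 >12, r--

r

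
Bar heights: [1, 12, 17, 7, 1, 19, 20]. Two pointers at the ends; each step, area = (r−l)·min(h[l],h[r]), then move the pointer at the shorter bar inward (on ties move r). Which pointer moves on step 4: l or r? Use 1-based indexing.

l

l=1 r=7: min(1,20)*6=6 best=6 *, l++
l=2 r=7: min(12,20)*5=60 best=60 *, l++
l=3 r=7: min(17,20)*4=68 best=68 *, l++
l=4 r=7: min(7,20)*3=21 best=68, l++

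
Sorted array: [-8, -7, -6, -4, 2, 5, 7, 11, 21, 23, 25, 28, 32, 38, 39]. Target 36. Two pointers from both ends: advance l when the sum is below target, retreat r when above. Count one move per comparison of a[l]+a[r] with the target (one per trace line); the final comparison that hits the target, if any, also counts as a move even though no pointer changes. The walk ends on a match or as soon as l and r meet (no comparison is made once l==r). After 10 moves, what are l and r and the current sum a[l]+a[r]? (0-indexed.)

[0,14] -8+39=31 <36 → l++
[1,14] -7+39=32 <36 → l++
[2,14] -6+39=33 <36 → l++
[3,14] -4+39=35 <36 → l++
[4,14] 2+39=41 >36 → r--
[4,13] 2+38=40 >36 → r--
[4,12] 2+32=34 <36 → l++
[5,12] 5+32=37 >36 → r--
[5,11] 5+28=33 <36 → l++
[6,11] 7+28=35 <36 → l++

l=7, r=11, sum=39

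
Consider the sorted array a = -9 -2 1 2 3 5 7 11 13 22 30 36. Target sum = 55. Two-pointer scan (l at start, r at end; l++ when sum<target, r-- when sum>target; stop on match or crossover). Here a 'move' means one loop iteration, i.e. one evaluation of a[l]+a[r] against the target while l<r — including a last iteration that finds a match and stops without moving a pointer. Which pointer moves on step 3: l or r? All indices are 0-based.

[0,11] -9+36=27 <55 → l++
[1,11] -2+36=34 <55 → l++
[2,11] 1+36=37 <55 → l++

l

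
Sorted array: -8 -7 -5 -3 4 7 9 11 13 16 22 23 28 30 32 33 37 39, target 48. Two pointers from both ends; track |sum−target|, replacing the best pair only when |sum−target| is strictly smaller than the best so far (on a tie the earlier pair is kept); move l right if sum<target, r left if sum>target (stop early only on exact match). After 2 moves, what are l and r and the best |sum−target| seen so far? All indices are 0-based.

l=0 r=17: -8+39=31 d=17 *, l++
l=1 r=17: -7+39=32 d=16 *, l++

l=2, r=17, best |Δ|=16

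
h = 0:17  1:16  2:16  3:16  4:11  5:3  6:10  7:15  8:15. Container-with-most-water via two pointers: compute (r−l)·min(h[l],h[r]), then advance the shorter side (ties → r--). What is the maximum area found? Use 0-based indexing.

[0,8] min(17,15)*8=120 best=120 * → r--
[0,7] min(17,15)*7=105 best=120 → r--
[0,6] min(17,10)*6=60 best=120 → r--
[0,5] min(17,3)*5=15 best=120 → r--
[0,4] min(17,11)*4=44 best=120 → r--
[0,3] min(17,16)*3=48 best=120 → r--
[0,2] min(17,16)*2=32 best=120 → r--
[0,1] min(17,16)*1=16 best=120 → r--

max area = 120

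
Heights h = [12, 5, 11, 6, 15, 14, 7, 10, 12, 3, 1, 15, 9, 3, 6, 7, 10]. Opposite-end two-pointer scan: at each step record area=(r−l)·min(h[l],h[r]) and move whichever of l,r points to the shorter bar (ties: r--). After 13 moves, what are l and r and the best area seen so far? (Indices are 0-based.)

l=4, r=7, best area=160

[0,16] min(12,10)*16=160 best=160 * → r--
[0,15] min(12,7)*15=105 best=160 → r--
[0,14] min(12,6)*14=84 best=160 → r--
[0,13] min(12,3)*13=39 best=160 → r--
[0,12] min(12,9)*12=108 best=160 → r--
[0,11] min(12,15)*11=132 best=160 → l++
[1,11] min(5,15)*10=50 best=160 → l++
[2,11] min(11,15)*9=99 best=160 → l++
[3,11] min(6,15)*8=48 best=160 → l++
[4,11] min(15,15)*7=105 best=160 → r--
[4,10] min(15,1)*6=6 best=160 → r--
[4,9] min(15,3)*5=15 best=160 → r--
[4,8] min(15,12)*4=48 best=160 → r--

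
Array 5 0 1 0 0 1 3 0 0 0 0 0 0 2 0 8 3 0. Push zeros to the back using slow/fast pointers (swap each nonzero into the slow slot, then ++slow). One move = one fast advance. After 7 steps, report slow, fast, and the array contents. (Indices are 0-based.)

slow=4, fast=7, a=[5, 1, 1, 3, 0, 0, 0, 0, 0, 0, 0, 0, 0, 2, 0, 8, 3, 0]

(s=0,f=0) a[fast]=5≠0 swap→a[0]=5 → slow++,fast++
(s=1,f=1) a[fast]=0 → fast++
(s=1,f=2) a[fast]=1≠0 swap→a[1]=1 → slow++,fast++
(s=2,f=3) a[fast]=0 → fast++
(s=2,f=4) a[fast]=0 → fast++
(s=2,f=5) a[fast]=1≠0 swap→a[2]=1 → slow++,fast++
(s=3,f=6) a[fast]=3≠0 swap→a[3]=3 → slow++,fast++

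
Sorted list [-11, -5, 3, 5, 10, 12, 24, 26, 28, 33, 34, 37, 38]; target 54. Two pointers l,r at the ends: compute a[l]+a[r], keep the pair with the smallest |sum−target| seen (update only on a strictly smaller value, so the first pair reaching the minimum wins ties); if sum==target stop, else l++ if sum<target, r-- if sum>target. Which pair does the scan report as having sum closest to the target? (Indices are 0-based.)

[0,12] -11+38=27 d=27 * → l++
[1,12] -5+38=33 d=21 * → l++
[2,12] 3+38=41 d=13 * → l++
[3,12] 5+38=43 d=11 * → l++
[4,12] 10+38=48 d=6 * → l++
[5,12] 12+38=50 d=4 * → l++
[6,12] 24+38=62 d=8 → r--
[6,11] 24+37=61 d=7 → r--
[6,10] 24+34=58 d=4 → r--
[6,9] 24+33=57 d=3 * → r--
[6,8] 24+28=52 d=2 * → l++
[7,8] 26+28=54 d=0 * → stop

pair (26, 28) with sum 54 (|Δ|=0)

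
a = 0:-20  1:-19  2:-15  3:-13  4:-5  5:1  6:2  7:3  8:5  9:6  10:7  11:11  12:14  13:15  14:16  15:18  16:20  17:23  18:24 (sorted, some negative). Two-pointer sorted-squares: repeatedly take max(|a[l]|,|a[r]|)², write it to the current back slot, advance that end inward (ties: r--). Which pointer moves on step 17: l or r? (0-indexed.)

[0,18] |-20|<=|24| out[18]=576 → r--
[0,17] |-20|<=|23| out[17]=529 → r--
[0,16] |-20|<=|20| out[16]=400 → r--
[0,15] |-20|>|18| out[15]=400 → l++
[1,15] |-19|>|18| out[14]=361 → l++
[2,15] |-15|<=|18| out[13]=324 → r--
[2,14] |-15|<=|16| out[12]=256 → r--
[2,13] |-15|<=|15| out[11]=225 → r--
[2,12] |-15|>|14| out[10]=225 → l++
[3,12] |-13|<=|14| out[9]=196 → r--
[3,11] |-13|>|11| out[8]=169 → l++
[4,11] |-5|<=|11| out[7]=121 → r--
[4,10] |-5|<=|7| out[6]=49 → r--
[4,9] |-5|<=|6| out[5]=36 → r--
[4,8] |-5|<=|5| out[4]=25 → r--
[4,7] |-5|>|3| out[3]=25 → l++
[5,7] |1|<=|3| out[2]=9 → r--

r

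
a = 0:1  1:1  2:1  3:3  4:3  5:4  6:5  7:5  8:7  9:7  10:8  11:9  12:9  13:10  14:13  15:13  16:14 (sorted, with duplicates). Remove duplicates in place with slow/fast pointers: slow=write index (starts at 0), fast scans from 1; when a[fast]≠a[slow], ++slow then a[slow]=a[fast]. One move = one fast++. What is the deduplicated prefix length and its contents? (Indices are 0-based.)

slow=0 fast=1: a[fast]=1=a[slow] dup, fast++
slow=0 fast=2: a[fast]=1=a[slow] dup, fast++
slow=0 fast=3: a[fast]=3≠a[slow]=1 write a[1]=3, slow++,fast++
slow=1 fast=4: a[fast]=3=a[slow] dup, fast++
slow=1 fast=5: a[fast]=4≠a[slow]=3 write a[2]=4, slow++,fast++
slow=2 fast=6: a[fast]=5≠a[slow]=4 write a[3]=5, slow++,fast++
slow=3 fast=7: a[fast]=5=a[slow] dup, fast++
slow=3 fast=8: a[fast]=7≠a[slow]=5 write a[4]=7, slow++,fast++
slow=4 fast=9: a[fast]=7=a[slow] dup, fast++
slow=4 fast=10: a[fast]=8≠a[slow]=7 write a[5]=8, slow++,fast++
slow=5 fast=11: a[fast]=9≠a[slow]=8 write a[6]=9, slow++,fast++
slow=6 fast=12: a[fast]=9=a[slow] dup, fast++
slow=6 fast=13: a[fast]=10≠a[slow]=9 write a[7]=10, slow++,fast++
slow=7 fast=14: a[fast]=13≠a[slow]=10 write a[8]=13, slow++,fast++
slow=8 fast=15: a[fast]=13=a[slow] dup, fast++
slow=8 fast=16: a[fast]=14≠a[slow]=13 write a[9]=14, slow++,fast++

length 10; prefix = [1, 3, 4, 5, 7, 8, 9, 10, 13, 14]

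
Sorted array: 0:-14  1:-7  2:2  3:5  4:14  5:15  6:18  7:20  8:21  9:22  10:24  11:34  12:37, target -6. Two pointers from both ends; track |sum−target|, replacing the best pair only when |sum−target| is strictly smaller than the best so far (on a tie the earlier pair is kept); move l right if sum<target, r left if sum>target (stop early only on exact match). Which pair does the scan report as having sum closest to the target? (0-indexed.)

pair (-7, 2) with sum -5 (|Δ|=1)

l=0 r=12: -14+37=23 d=29 *, r--
l=0 r=11: -14+34=20 d=26 *, r--
l=0 r=10: -14+24=10 d=16 *, r--
l=0 r=9: -14+22=8 d=14 *, r--
l=0 r=8: -14+21=7 d=13 *, r--
l=0 r=7: -14+20=6 d=12 *, r--
l=0 r=6: -14+18=4 d=10 *, r--
l=0 r=5: -14+15=1 d=7 *, r--
l=0 r=4: -14+14=0 d=6 *, r--
l=0 r=3: -14+5=-9 d=3 *, l++
l=1 r=3: -7+5=-2 d=4, r--
l=1 r=2: -7+2=-5 d=1 *, r--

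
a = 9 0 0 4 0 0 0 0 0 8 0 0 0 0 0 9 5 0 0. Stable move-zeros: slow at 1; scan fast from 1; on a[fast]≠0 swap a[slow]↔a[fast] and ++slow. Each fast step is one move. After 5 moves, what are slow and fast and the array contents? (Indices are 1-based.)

slow=3, fast=6, a=[9, 4, 0, 0, 0, 0, 0, 0, 0, 8, 0, 0, 0, 0, 0, 9, 5, 0, 0]

(s=1,f=1) a[fast]=9≠0 swap→a[1]=9 → slow++,fast++
(s=2,f=2) a[fast]=0 → fast++
(s=2,f=3) a[fast]=0 → fast++
(s=2,f=4) a[fast]=4≠0 swap→a[2]=4 → slow++,fast++
(s=3,f=5) a[fast]=0 → fast++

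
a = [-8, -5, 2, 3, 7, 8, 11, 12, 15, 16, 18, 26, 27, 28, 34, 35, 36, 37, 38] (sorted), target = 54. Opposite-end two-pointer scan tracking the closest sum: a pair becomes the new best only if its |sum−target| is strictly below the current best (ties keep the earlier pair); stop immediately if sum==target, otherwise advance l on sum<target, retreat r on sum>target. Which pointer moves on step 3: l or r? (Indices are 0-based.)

l

[0,18] -8+38=30 d=24 * → l++
[1,18] -5+38=33 d=21 * → l++
[2,18] 2+38=40 d=14 * → l++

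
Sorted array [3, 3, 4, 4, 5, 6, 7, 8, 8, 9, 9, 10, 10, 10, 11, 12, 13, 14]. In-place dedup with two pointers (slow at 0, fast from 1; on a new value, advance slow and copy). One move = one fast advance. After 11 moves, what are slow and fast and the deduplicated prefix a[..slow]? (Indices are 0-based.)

(s=0,f=1) a[fast]=3=a[slow] dup → fast++
(s=0,f=2) a[fast]=4≠a[slow]=3 write a[1]=4 → slow++,fast++
(s=1,f=3) a[fast]=4=a[slow] dup → fast++
(s=1,f=4) a[fast]=5≠a[slow]=4 write a[2]=5 → slow++,fast++
(s=2,f=5) a[fast]=6≠a[slow]=5 write a[3]=6 → slow++,fast++
(s=3,f=6) a[fast]=7≠a[slow]=6 write a[4]=7 → slow++,fast++
(s=4,f=7) a[fast]=8≠a[slow]=7 write a[5]=8 → slow++,fast++
(s=5,f=8) a[fast]=8=a[slow] dup → fast++
(s=5,f=9) a[fast]=9≠a[slow]=8 write a[6]=9 → slow++,fast++
(s=6,f=10) a[fast]=9=a[slow] dup → fast++
(s=6,f=11) a[fast]=10≠a[slow]=9 write a[7]=10 → slow++,fast++

slow=7, fast=12, prefix=[3, 4, 5, 6, 7, 8, 9, 10]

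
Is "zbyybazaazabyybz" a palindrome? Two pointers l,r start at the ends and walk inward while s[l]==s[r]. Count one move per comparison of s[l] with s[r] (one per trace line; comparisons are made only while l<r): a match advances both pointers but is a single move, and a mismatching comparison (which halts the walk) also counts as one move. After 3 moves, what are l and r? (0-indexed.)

l=0 r=15: 'z'=='z', l++,r--
l=1 r=14: 'b'=='b', l++,r--
l=2 r=13: 'y'=='y', l++,r--

l=3, r=12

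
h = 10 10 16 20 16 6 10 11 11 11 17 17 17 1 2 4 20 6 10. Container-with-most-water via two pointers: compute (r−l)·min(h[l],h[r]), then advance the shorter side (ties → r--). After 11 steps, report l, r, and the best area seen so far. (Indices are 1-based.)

l=1 r=19: min(10,10)*18=180 best=180 *, r--
l=1 r=18: min(10,6)*17=102 best=180, r--
l=1 r=17: min(10,20)*16=160 best=180, l++
l=2 r=17: min(10,20)*15=150 best=180, l++
l=3 r=17: min(16,20)*14=224 best=224 *, l++
l=4 r=17: min(20,20)*13=260 best=260 *, r--
l=4 r=16: min(20,4)*12=48 best=260, r--
l=4 r=15: min(20,2)*11=22 best=260, r--
l=4 r=14: min(20,1)*10=10 best=260, r--
l=4 r=13: min(20,17)*9=153 best=260, r--
l=4 r=12: min(20,17)*8=136 best=260, r--

l=4, r=11, best area=260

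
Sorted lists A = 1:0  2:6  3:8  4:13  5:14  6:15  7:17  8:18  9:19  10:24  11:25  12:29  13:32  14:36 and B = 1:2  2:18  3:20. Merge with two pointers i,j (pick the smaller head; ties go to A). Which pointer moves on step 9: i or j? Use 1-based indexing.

[i=1,j=1] A[i]=0<=B[j]=2 take 0 → i++
[i=2,j=1] A[i]=6>B[j]=2 take 2 → j++
[i=2,j=2] A[i]=6<=B[j]=18 take 6 → i++
[i=3,j=2] A[i]=8<=B[j]=18 take 8 → i++
[i=4,j=2] A[i]=13<=B[j]=18 take 13 → i++
[i=5,j=2] A[i]=14<=B[j]=18 take 14 → i++
[i=6,j=2] A[i]=15<=B[j]=18 take 15 → i++
[i=7,j=2] A[i]=17<=B[j]=18 take 17 → i++
[i=8,j=2] A[i]=18<=B[j]=18 take 18 → i++

i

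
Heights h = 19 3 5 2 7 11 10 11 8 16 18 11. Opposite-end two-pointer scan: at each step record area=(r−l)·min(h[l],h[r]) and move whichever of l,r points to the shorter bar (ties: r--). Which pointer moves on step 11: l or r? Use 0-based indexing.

[0,11] min(19,11)*11=121 best=121 * → r--
[0,10] min(19,18)*10=180 best=180 * → r--
[0,9] min(19,16)*9=144 best=180 → r--
[0,8] min(19,8)*8=64 best=180 → r--
[0,7] min(19,11)*7=77 best=180 → r--
[0,6] min(19,10)*6=60 best=180 → r--
[0,5] min(19,11)*5=55 best=180 → r--
[0,4] min(19,7)*4=28 best=180 → r--
[0,3] min(19,2)*3=6 best=180 → r--
[0,2] min(19,5)*2=10 best=180 → r--
[0,1] min(19,3)*1=3 best=180 → r--

r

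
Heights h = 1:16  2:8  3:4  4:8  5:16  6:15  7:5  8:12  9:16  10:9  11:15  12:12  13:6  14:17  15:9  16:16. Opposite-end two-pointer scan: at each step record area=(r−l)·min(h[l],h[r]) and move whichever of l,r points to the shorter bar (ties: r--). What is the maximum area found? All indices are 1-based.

[1,16] min(16,16)*15=240 best=240 * → r--
[1,15] min(16,9)*14=126 best=240 → r--
[1,14] min(16,17)*13=208 best=240 → l++
[2,14] min(8,17)*12=96 best=240 → l++
[3,14] min(4,17)*11=44 best=240 → l++
[4,14] min(8,17)*10=80 best=240 → l++
[5,14] min(16,17)*9=144 best=240 → l++
[6,14] min(15,17)*8=120 best=240 → l++
[7,14] min(5,17)*7=35 best=240 → l++
[8,14] min(12,17)*6=72 best=240 → l++
[9,14] min(16,17)*5=80 best=240 → l++
[10,14] min(9,17)*4=36 best=240 → l++
[11,14] min(15,17)*3=45 best=240 → l++
[12,14] min(12,17)*2=24 best=240 → l++
[13,14] min(6,17)*1=6 best=240 → l++

max area = 240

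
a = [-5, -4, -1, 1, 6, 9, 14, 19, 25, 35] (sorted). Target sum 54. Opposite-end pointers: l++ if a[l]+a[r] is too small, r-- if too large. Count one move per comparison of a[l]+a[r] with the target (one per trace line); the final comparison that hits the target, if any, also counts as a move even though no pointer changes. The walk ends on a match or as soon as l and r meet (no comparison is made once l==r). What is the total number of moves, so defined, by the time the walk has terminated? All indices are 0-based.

8 moves

l=0 r=9: -5+35=30 <54, l++
l=1 r=9: -4+35=31 <54, l++
l=2 r=9: -1+35=34 <54, l++
l=3 r=9: 1+35=36 <54, l++
l=4 r=9: 6+35=41 <54, l++
l=5 r=9: 9+35=44 <54, l++
l=6 r=9: 14+35=49 <54, l++
l=7 r=9: 19+35=54, found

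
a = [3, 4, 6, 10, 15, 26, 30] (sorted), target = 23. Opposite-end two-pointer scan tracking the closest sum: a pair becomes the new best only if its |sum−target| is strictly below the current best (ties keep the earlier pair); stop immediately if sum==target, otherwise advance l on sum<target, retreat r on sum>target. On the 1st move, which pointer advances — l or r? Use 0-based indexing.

l=0 r=6: 3+30=33 d=10 *, r--

r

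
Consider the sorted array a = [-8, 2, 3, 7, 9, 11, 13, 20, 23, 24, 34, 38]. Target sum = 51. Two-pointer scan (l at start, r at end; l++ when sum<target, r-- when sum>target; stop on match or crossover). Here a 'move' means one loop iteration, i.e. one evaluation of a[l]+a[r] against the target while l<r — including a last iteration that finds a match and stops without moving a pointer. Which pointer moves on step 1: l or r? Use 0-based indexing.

l

[0,11] -8+38=30 <51 → l++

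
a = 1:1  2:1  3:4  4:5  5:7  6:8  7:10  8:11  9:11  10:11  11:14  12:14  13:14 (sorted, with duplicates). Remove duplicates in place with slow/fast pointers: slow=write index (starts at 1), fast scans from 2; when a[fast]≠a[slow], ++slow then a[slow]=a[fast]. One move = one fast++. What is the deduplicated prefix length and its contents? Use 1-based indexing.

(s=1,f=2) a[fast]=1=a[slow] dup → fast++
(s=1,f=3) a[fast]=4≠a[slow]=1 write a[2]=4 → slow++,fast++
(s=2,f=4) a[fast]=5≠a[slow]=4 write a[3]=5 → slow++,fast++
(s=3,f=5) a[fast]=7≠a[slow]=5 write a[4]=7 → slow++,fast++
(s=4,f=6) a[fast]=8≠a[slow]=7 write a[5]=8 → slow++,fast++
(s=5,f=7) a[fast]=10≠a[slow]=8 write a[6]=10 → slow++,fast++
(s=6,f=8) a[fast]=11≠a[slow]=10 write a[7]=11 → slow++,fast++
(s=7,f=9) a[fast]=11=a[slow] dup → fast++
(s=7,f=10) a[fast]=11=a[slow] dup → fast++
(s=7,f=11) a[fast]=14≠a[slow]=11 write a[8]=14 → slow++,fast++
(s=8,f=12) a[fast]=14=a[slow] dup → fast++
(s=8,f=13) a[fast]=14=a[slow] dup → fast++

length 8; prefix = [1, 4, 5, 7, 8, 10, 11, 14]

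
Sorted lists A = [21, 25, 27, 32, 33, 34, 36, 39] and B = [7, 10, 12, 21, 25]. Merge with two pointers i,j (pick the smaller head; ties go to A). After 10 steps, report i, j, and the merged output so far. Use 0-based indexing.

i=5, j=5, merged so far=[7, 10, 12, 21, 21, 25, 25, 27, 32, 33]

i=0 j=0: A[i]=21>B[j]=7 take 7, j++
i=0 j=1: A[i]=21>B[j]=10 take 10, j++
i=0 j=2: A[i]=21>B[j]=12 take 12, j++
i=0 j=3: A[i]=21<=B[j]=21 take 21, i++
i=1 j=3: A[i]=25>B[j]=21 take 21, j++
i=1 j=4: A[i]=25<=B[j]=25 take 25, i++
i=2 j=4: A[i]=27>B[j]=25 take 25, j++
i=2 j=5: B done, take A[i]=27, i++
i=3 j=5: B done, take A[i]=32, i++
i=4 j=5: B done, take A[i]=33, i++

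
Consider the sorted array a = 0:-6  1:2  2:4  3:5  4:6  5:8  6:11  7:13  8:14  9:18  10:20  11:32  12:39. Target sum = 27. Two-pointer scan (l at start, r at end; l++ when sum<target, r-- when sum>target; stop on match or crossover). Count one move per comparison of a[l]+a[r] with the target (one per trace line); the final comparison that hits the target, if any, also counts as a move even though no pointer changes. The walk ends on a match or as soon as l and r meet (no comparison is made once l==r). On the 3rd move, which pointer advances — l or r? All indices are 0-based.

l=0 r=12: -6+39=33 >27, r--
l=0 r=11: -6+32=26 <27, l++
l=1 r=11: 2+32=34 >27, r--

r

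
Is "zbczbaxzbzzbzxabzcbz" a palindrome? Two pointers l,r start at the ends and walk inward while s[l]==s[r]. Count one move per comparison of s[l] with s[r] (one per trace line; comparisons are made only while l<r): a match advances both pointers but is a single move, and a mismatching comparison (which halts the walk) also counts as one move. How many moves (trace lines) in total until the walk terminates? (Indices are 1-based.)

l=1 r=20: 'z'=='z', l++,r--
l=2 r=19: 'b'=='b', l++,r--
l=3 r=18: 'c'=='c', l++,r--
l=4 r=17: 'z'=='z', l++,r--
l=5 r=16: 'b'=='b', l++,r--
l=6 r=15: 'a'=='a', l++,r--
l=7 r=14: 'x'=='x', l++,r--
l=8 r=13: 'z'=='z', l++,r--
l=9 r=12: 'b'=='b', l++,r--
l=10 r=11: 'z'=='z', l++,r--

10 moves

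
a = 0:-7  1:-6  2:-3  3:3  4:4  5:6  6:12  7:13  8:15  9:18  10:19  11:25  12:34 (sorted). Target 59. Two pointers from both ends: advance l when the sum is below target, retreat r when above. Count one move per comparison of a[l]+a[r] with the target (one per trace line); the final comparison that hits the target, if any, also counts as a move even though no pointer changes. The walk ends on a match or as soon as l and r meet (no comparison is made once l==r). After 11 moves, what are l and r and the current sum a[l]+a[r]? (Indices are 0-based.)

l=11, r=12, sum=59

[0,12] -7+34=27 <59 → l++
[1,12] -6+34=28 <59 → l++
[2,12] -3+34=31 <59 → l++
[3,12] 3+34=37 <59 → l++
[4,12] 4+34=38 <59 → l++
[5,12] 6+34=40 <59 → l++
[6,12] 12+34=46 <59 → l++
[7,12] 13+34=47 <59 → l++
[8,12] 15+34=49 <59 → l++
[9,12] 18+34=52 <59 → l++
[10,12] 19+34=53 <59 → l++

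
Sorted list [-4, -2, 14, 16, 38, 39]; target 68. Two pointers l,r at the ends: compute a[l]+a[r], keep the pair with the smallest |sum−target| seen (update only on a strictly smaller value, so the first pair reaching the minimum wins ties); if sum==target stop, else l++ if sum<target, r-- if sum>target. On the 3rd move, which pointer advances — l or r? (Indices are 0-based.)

l

[0,5] -4+39=35 d=33 * → l++
[1,5] -2+39=37 d=31 * → l++
[2,5] 14+39=53 d=15 * → l++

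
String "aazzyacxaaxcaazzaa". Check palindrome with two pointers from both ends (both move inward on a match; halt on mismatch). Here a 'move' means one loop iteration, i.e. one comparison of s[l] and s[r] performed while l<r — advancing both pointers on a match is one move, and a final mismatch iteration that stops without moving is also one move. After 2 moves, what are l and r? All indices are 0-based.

l=2, r=15

[0,17] 'a'=='a' → l++,r--
[1,16] 'a'=='a' → l++,r--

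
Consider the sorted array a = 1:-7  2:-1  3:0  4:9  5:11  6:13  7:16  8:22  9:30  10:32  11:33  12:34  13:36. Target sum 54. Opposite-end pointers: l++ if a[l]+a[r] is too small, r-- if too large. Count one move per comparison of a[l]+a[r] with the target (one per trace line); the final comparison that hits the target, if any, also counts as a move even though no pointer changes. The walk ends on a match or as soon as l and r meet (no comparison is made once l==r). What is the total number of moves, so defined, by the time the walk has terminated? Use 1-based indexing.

11 moves

l=1 r=13: -7+36=29 <54, l++
l=2 r=13: -1+36=35 <54, l++
l=3 r=13: 0+36=36 <54, l++
l=4 r=13: 9+36=45 <54, l++
l=5 r=13: 11+36=47 <54, l++
l=6 r=13: 13+36=49 <54, l++
l=7 r=13: 16+36=52 <54, l++
l=8 r=13: 22+36=58 >54, r--
l=8 r=12: 22+34=56 >54, r--
l=8 r=11: 22+33=55 >54, r--
l=8 r=10: 22+32=54, found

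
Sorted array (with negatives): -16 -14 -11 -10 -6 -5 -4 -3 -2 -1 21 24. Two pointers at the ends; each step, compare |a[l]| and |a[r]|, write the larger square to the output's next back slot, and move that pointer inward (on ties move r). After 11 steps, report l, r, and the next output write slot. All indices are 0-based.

l=9, r=9, next write slot=0

[0,11] |-16|<=|24| out[11]=576 → r--
[0,10] |-16|<=|21| out[10]=441 → r--
[0,9] |-16|>|-1| out[9]=256 → l++
[1,9] |-14|>|-1| out[8]=196 → l++
[2,9] |-11|>|-1| out[7]=121 → l++
[3,9] |-10|>|-1| out[6]=100 → l++
[4,9] |-6|>|-1| out[5]=36 → l++
[5,9] |-5|>|-1| out[4]=25 → l++
[6,9] |-4|>|-1| out[3]=16 → l++
[7,9] |-3|>|-1| out[2]=9 → l++
[8,9] |-2|>|-1| out[1]=4 → l++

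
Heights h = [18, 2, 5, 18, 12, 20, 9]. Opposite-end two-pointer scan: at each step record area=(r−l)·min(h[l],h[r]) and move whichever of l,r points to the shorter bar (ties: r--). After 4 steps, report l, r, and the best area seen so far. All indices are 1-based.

[1,7] min(18,9)*6=54 best=54 * → r--
[1,6] min(18,20)*5=90 best=90 * → l++
[2,6] min(2,20)*4=8 best=90 → l++
[3,6] min(5,20)*3=15 best=90 → l++

l=4, r=6, best area=90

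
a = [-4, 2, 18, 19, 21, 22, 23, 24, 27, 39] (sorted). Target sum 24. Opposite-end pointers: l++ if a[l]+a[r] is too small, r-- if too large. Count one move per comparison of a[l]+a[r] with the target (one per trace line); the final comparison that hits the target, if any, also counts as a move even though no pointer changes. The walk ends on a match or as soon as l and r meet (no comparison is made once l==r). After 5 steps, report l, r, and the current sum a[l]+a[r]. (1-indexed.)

l=1 r=10: -4+39=35 >24, r--
l=1 r=9: -4+27=23 <24, l++
l=2 r=9: 2+27=29 >24, r--
l=2 r=8: 2+24=26 >24, r--
l=2 r=7: 2+23=25 >24, r--

l=2, r=6, sum=24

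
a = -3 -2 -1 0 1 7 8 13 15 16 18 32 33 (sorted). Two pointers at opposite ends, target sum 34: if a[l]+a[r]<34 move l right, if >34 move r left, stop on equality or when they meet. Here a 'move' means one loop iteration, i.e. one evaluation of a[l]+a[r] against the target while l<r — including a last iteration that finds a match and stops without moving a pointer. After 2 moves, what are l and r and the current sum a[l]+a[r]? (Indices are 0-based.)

l=2, r=12, sum=32

l=0 r=12: -3+33=30 <34, l++
l=1 r=12: -2+33=31 <34, l++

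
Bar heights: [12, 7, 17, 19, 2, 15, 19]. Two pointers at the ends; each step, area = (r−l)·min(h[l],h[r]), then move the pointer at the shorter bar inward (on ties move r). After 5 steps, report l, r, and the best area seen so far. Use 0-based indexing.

l=3, r=4, best area=72

[0,6] min(12,19)*6=72 best=72 * → l++
[1,6] min(7,19)*5=35 best=72 → l++
[2,6] min(17,19)*4=68 best=72 → l++
[3,6] min(19,19)*3=57 best=72 → r--
[3,5] min(19,15)*2=30 best=72 → r--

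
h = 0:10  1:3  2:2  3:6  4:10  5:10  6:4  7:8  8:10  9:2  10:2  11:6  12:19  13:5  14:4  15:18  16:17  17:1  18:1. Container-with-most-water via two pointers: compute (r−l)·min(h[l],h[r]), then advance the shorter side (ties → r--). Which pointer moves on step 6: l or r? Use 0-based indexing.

l=0 r=18: min(10,1)*18=18 best=18 *, r--
l=0 r=17: min(10,1)*17=17 best=18, r--
l=0 r=16: min(10,17)*16=160 best=160 *, l++
l=1 r=16: min(3,17)*15=45 best=160, l++
l=2 r=16: min(2,17)*14=28 best=160, l++
l=3 r=16: min(6,17)*13=78 best=160, l++

l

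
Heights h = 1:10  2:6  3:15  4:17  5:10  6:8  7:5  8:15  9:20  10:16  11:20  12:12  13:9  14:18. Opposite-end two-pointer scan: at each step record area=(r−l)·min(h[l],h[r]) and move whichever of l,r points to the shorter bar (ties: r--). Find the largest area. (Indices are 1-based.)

[1,14] min(10,18)*13=130 best=130 * → l++
[2,14] min(6,18)*12=72 best=130 → l++
[3,14] min(15,18)*11=165 best=165 * → l++
[4,14] min(17,18)*10=170 best=170 * → l++
[5,14] min(10,18)*9=90 best=170 → l++
[6,14] min(8,18)*8=64 best=170 → l++
[7,14] min(5,18)*7=35 best=170 → l++
[8,14] min(15,18)*6=90 best=170 → l++
[9,14] min(20,18)*5=90 best=170 → r--
[9,13] min(20,9)*4=36 best=170 → r--
[9,12] min(20,12)*3=36 best=170 → r--
[9,11] min(20,20)*2=40 best=170 → r--
[9,10] min(20,16)*1=16 best=170 → r--

max area = 170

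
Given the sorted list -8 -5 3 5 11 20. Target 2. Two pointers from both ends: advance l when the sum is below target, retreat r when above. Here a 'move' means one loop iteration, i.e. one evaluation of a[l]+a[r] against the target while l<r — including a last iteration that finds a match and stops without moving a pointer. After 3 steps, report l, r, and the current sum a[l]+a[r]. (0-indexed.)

[0,5] -8+20=12 >2 → r--
[0,4] -8+11=3 >2 → r--
[0,3] -8+5=-3 <2 → l++

l=1, r=3, sum=0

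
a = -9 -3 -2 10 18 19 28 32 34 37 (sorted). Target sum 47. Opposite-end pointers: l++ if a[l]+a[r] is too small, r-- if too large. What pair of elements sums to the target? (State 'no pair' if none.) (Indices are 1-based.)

l=1 r=10: -9+37=28 <47, l++
l=2 r=10: -3+37=34 <47, l++
l=3 r=10: -2+37=35 <47, l++
l=4 r=10: 10+37=47, found

(10, 37)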